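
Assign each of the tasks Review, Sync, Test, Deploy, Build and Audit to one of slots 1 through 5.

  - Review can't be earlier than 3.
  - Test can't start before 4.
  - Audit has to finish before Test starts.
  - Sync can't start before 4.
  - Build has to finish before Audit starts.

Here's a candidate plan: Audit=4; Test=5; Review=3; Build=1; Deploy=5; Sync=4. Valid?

Yes

Build has to finish before Audit starts — holds.
Audit has to finish before Test starts — holds.
Test can't start before 4 — holds.
Sync can't start before 4 — holds.
Review can't be earlier than 3 — holds.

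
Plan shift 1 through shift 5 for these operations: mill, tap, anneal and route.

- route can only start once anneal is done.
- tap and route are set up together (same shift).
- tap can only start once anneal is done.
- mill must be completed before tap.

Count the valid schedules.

30

Splitting on mill: it can be shift 1 (10), shift 2 (9), shift 3 (7), shift 4 (4). Listing each branch's schedules as (tap, anneal, route) by shift number:
mill=shift 1: (2,1,2) (3,1,3) (3,2,3) (4,1,4) (4,2,4) (4,3,4) (5,1,5) (5,2,5) (5,3,5) (5,4,5) — 10.
mill=shift 2: (3,1,3) (3,2,3) (4,1,4) (4,2,4) (4,3,4) (5,1,5) (5,2,5) (5,3,5) (5,4,5) — 9.
mill=shift 3: (4,1,4) (4,2,4) (4,3,4) (5,1,5) (5,2,5) (5,3,5) (5,4,5) — 7.
mill=shift 4: (5,1,5) (5,2,5) (5,3,5) (5,4,5) — 4.
Summing: 10 + 9 + 7 + 4 = 30.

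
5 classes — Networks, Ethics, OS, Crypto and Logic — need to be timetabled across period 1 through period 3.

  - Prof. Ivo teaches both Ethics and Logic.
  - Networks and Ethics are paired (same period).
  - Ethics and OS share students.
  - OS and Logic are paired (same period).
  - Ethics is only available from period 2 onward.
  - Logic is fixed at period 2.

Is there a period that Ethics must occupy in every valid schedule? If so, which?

period 3

Ethics's window is period 2–period 3.
Logic is fixed at period 2, and Ethics can't share a period with Logic.
So Ethics must be period 3.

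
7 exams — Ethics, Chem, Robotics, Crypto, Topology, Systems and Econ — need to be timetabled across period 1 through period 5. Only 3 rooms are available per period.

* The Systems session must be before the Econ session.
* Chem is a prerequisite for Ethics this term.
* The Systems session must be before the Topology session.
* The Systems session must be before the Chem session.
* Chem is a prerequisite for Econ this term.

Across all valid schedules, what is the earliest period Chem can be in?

Precedence pushes Chem to at least period 2; downstream work caps Chem at period 4.
Chem at period 2 is achievable: Topology in period 2, Econ in period 3, Ethics in period 3, Chem in period 2, Robotics in period 1, Systems in period 1, Crypto in period 1.

period 2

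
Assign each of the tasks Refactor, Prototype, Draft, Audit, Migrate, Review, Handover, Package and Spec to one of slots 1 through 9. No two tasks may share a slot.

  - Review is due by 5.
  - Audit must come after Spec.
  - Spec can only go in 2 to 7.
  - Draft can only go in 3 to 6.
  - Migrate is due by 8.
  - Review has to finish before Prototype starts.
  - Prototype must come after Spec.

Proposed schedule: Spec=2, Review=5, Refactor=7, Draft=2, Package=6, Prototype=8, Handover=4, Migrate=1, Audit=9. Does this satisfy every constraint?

Migrate is due by 8 — holds.
Spec can only go in 2 to 7 — holds.
Audit must come after Spec — holds.
No two tasks may share a slot — violated.
Review has to finish before Prototype starts — holds.
Prototype must come after Spec — holds.
Draft can only go in 3 to 6 — violated.
Review is due by 5 — holds.

No. Draft can only go in 3 to 6 is not satisfied.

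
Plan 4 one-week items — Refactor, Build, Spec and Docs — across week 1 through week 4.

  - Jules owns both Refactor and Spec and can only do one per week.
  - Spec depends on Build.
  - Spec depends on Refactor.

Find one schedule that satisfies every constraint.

Refactor -> week 1, Docs -> week 1, Spec -> week 2, Build -> week 1

Checking: Build(week 1) before Spec(week 2); Refactor(week 1) before Spec(week 2); Refactor(week 1) != Spec(week 2).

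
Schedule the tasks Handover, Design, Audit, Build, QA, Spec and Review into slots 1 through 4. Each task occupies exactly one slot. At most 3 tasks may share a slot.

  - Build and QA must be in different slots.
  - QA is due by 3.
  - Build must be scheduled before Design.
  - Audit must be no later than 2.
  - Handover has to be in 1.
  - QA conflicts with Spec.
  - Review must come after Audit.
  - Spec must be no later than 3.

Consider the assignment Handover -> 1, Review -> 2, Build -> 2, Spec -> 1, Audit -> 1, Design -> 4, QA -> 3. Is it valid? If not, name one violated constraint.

Yes

Spec must be no later than 3 — holds.
Build must be scheduled before Design — holds.
Review must come after Audit — holds.
Build and QA must be in different slots — holds.
QA is due by 3 — holds.
Audit must be no later than 2 — holds.
QA conflicts with Spec — holds.
At most 3 tasks may share a slot — holds.
Handover has to be in 1 — holds.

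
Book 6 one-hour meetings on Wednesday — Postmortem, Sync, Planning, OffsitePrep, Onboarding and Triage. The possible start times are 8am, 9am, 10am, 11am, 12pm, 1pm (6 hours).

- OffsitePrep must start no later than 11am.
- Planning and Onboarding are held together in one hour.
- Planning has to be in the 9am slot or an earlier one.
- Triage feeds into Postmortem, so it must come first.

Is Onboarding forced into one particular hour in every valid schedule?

No

Onboarding can be 8am (e.g. Planning in 8am; Onboarding in 8am; OffsitePrep in 8am; Triage in 8am; Sync in 8am; Postmortem in 9am) or 9am (e.g. Sync -> 8am; Postmortem -> 9am; Onboarding -> 9am; OffsitePrep -> 8am; Planning -> 9am; Triage -> 8am).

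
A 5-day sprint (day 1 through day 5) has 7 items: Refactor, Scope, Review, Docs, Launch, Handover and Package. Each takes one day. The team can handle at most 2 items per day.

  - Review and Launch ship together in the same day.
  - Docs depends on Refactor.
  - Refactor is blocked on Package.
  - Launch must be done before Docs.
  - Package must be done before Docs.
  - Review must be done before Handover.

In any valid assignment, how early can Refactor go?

day 2

Precedence pushes Refactor to at least day 2; downstream work caps Refactor at day 4.
Refactor at day 2 is achievable: Scope -> day 1; Refactor -> day 2; Docs -> day 4; Launch -> day 3; Package -> day 1; Review -> day 3; Handover -> day 4.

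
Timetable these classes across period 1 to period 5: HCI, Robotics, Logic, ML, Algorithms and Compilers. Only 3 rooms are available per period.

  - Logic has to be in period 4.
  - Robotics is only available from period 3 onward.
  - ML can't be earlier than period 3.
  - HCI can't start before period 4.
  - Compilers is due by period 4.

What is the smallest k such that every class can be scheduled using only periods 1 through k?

4 periods

With at most 3 per period and 6 classes, at least 2 periods are needed.
HCI can't be placed before period 4, so the schedule must run through at least period 4.
4 works (last occupied period: period 4): for example Robotics=period 3, HCI=period 4, Algorithms=period 1, Logic=period 4, ML=period 3, Compilers=period 1.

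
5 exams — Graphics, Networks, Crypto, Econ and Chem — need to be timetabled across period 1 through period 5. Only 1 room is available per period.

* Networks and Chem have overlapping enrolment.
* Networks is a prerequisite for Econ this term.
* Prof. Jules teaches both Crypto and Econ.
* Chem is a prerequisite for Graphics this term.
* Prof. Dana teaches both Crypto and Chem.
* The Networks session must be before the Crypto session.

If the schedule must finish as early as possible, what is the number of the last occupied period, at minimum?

period 5

The precedence chain requires at least 2 distinct periods.
With at most 1 per period and 5 exams, at least 5 periods are needed.
5 works (last occupied period: period 5): for example Chem in period 2, Networks in period 1, Graphics in period 3, Econ in period 5, Crypto in period 4.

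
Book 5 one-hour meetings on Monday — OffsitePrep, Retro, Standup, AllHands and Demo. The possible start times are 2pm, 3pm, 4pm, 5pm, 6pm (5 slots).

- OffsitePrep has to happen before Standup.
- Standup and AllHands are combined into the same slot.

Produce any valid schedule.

Demo=2pm; Retro=2pm; Standup=3pm; OffsitePrep=2pm; AllHands=3pm

Checking: OffsitePrep(2pm) before Standup(3pm); Standup = AllHands = 3pm.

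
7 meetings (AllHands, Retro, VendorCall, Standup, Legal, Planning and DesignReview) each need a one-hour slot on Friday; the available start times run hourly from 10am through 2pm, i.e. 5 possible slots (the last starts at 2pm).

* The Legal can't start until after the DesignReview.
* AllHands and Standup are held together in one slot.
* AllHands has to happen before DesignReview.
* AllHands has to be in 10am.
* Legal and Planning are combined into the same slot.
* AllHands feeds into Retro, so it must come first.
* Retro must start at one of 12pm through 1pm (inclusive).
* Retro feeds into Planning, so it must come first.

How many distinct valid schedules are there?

40

Splitting on Retro: it can be 12pm (25), 1pm (15). Listing each branch's schedules as (AllHands, VendorCall, Standup, Legal, Planning, DesignReview):
Retro=12pm: (10am,10am,10am,1pm,1pm,11am) (10am,10am,10am,1pm,1pm,12pm) (10am,10am,10am,2pm,2pm,11am) (10am,10am,10am,2pm,2pm,12pm) (10am,10am,10am,2pm,2pm,1pm) (10am,11am,10am,1pm,1pm,11am) (10am,11am,10am,1pm,1pm,12pm) (10am,11am,10am,2pm,2pm,11am) (10am,11am,10am,2pm,2pm,12pm) (10am,11am,10am,2pm,2pm,1pm) (10am,12pm,10am,1pm,1pm,11am) (10am,12pm,10am,1pm,1pm,12pm) (10am,12pm,10am,2pm,2pm,11am) (10am,12pm,10am,2pm,2pm,12pm) (10am,12pm,10am,2pm,2pm,1pm) (10am,1pm,10am,1pm,1pm,11am) (10am,1pm,10am,1pm,1pm,12pm) (10am,1pm,10am,2pm,2pm,11am) (10am,1pm,10am,2pm,2pm,12pm) (10am,1pm,10am,2pm,2pm,1pm) (10am,2pm,10am,1pm,1pm,11am) (10am,2pm,10am,1pm,1pm,12pm) (10am,2pm,10am,2pm,2pm,11am) (10am,2pm,10am,2pm,2pm,12pm) (10am,2pm,10am,2pm,2pm,1pm) — 25.
Retro=1pm: (10am,10am,10am,2pm,2pm,11am) (10am,10am,10am,2pm,2pm,12pm) (10am,10am,10am,2pm,2pm,1pm) (10am,11am,10am,2pm,2pm,11am) (10am,11am,10am,2pm,2pm,12pm) (10am,11am,10am,2pm,2pm,1pm) (10am,12pm,10am,2pm,2pm,11am) (10am,12pm,10am,2pm,2pm,12pm) (10am,12pm,10am,2pm,2pm,1pm) (10am,1pm,10am,2pm,2pm,11am) (10am,1pm,10am,2pm,2pm,12pm) (10am,1pm,10am,2pm,2pm,1pm) (10am,2pm,10am,2pm,2pm,11am) (10am,2pm,10am,2pm,2pm,12pm) (10am,2pm,10am,2pm,2pm,1pm) — 15.
Summing: 25 + 15 = 40.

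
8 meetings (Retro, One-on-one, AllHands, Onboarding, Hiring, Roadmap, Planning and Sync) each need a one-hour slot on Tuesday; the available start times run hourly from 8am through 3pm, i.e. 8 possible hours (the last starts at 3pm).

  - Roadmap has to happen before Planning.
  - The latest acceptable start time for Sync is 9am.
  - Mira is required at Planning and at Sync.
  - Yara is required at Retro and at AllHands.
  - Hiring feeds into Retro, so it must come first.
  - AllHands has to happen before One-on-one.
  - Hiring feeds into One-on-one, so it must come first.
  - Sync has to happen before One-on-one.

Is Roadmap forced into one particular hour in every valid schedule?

Roadmap can be 8am (e.g. Planning -> 9am, Roadmap -> 8am, Hiring -> 8am, Onboarding -> 8am, AllHands -> 8am, One-on-one -> 9am, Sync -> 8am, Retro -> 9am) or 9am (e.g. Onboarding in 8am, Hiring in 8am, Roadmap in 9am, Retro in 9am, One-on-one in 9am, Sync in 8am, AllHands in 8am, Planning in 10am).

No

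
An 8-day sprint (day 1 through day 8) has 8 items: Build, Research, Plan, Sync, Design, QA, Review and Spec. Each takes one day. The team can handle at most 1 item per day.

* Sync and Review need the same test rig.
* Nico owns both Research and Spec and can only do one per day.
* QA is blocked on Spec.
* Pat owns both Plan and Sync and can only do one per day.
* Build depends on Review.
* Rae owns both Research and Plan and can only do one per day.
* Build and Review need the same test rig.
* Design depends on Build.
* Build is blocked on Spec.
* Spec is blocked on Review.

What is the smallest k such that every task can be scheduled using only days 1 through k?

8

The precedence chain requires at least 4 distinct days.
With at most 1 per day and 8 tasks, at least 8 days are needed.
8 works (last occupied day: day 8): for example Research -> day 6; Review -> day 1; Design -> day 4; Plan -> day 7; Spec -> day 2; Build -> day 3; Sync -> day 8; QA -> day 5.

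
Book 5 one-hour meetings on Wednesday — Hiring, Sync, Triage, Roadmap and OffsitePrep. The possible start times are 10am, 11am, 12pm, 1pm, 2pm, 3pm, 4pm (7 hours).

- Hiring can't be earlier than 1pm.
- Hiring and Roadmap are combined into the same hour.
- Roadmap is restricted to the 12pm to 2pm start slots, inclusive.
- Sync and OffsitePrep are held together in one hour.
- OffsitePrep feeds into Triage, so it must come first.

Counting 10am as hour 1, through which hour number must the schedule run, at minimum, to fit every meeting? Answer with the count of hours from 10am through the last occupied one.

The precedence chain requires at least 2 distinct hours.
Hiring can't be placed before 1pm — that is hour 4 counting from 10am — so the schedule must run through at least 4 hours.
4 works (last occupied hour: 1pm): for example Roadmap=1pm; Triage=11am; OffsitePrep=10am; Hiring=1pm; Sync=10am.

4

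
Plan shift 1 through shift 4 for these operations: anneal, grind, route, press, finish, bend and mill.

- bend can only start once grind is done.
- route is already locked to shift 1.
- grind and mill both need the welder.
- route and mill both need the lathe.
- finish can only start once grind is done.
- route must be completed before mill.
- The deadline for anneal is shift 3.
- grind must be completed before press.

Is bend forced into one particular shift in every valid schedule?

bend can be shift 2 (e.g. finish in shift 2; bend in shift 2; anneal in shift 1; route in shift 1; press in shift 2; grind in shift 1; mill in shift 2) or shift 3 (e.g. bend -> shift 3, press -> shift 2, mill -> shift 2, route -> shift 1, finish -> shift 2, anneal -> shift 1, grind -> shift 1).

No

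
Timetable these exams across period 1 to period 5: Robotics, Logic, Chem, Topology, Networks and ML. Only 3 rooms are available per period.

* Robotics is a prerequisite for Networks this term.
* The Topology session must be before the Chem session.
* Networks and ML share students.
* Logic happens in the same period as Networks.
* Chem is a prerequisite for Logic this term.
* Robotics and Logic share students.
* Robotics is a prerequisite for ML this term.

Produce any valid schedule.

ML -> period 2; Topology -> period 1; Robotics -> period 1; Networks -> period 3; Logic -> period 3; Chem -> period 2

Checking: Robotics(period 1) before ML(period 2); Topology(period 1) before Chem(period 2); Chem(period 2) before Logic(period 3); Robotics(period 1) before Networks(period 3); Networks(period 3) != ML(period 2); Robotics(period 1) != Logic(period 3); Logic = Networks = period 3; max 2 per period (cap 3).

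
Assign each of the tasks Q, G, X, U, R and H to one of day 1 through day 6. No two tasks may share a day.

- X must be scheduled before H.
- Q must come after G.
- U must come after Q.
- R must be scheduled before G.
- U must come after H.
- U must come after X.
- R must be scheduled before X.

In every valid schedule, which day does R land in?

Downstream work caps R at day 3.
So R is pinned to day 1.

day 1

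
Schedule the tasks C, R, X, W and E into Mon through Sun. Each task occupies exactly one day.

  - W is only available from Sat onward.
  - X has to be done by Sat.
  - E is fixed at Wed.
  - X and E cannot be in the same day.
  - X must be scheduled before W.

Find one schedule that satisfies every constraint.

R=Mon, E=Wed, C=Mon, W=Sat, X=Mon

Checking: X(Mon) before W(Sat); X(Mon) != E(Wed); X=Mon in [Mon,Sat]; W=Sat in [Sat,Sun]; E=Wed in [Wed,Wed].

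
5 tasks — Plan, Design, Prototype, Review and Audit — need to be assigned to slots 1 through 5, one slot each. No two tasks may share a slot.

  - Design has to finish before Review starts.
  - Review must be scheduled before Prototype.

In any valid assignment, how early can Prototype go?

3

Precedence pushes Prototype to at least 3.
Prototype at 3 is achievable: Audit -> 5; Review -> 2; Plan -> 4; Design -> 1; Prototype -> 3.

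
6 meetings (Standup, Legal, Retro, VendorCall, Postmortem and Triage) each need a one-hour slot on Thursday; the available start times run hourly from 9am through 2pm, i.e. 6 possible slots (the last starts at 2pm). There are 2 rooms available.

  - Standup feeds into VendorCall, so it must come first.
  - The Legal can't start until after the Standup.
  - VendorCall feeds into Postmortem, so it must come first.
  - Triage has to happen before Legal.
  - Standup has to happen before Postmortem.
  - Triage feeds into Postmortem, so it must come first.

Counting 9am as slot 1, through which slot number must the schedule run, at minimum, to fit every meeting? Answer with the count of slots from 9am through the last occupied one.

The precedence chain requires at least 3 distinct slots.
With at most 2 per slot and 6 meetings, at least 3 slots are needed.
3 works (last occupied slot: 11am): for example Retro -> 11am, Standup -> 9am, VendorCall -> 10am, Triage -> 9am, Legal -> 10am, Postmortem -> 11am.

3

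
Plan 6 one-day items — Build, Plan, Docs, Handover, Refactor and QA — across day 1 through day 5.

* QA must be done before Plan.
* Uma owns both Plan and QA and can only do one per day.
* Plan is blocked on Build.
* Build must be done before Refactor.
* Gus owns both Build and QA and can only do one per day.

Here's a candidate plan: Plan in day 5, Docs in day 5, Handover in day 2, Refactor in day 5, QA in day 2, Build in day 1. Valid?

Yes, all constraints hold

Plan is blocked on Build — holds.
Gus owns both Build and QA and can only do one per day — holds.
Build must be done before Refactor — holds.
Uma owns both Plan and QA and can only do one per day — holds.
QA must be done before Plan — holds.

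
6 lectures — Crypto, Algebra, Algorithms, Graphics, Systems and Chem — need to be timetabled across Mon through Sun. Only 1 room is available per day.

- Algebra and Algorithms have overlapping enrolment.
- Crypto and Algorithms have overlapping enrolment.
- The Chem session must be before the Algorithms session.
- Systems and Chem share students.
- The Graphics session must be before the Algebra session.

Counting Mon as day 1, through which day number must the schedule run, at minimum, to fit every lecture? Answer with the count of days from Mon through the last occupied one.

6

The precedence chain requires at least 2 distinct days.
With at most 1 per day and 6 lectures, at least 6 days are needed.
6 works (last occupied day: Sat): for example Chem -> Wed, Algebra -> Tue, Algorithms -> Thu, Graphics -> Mon, Systems -> Sat, Crypto -> Fri.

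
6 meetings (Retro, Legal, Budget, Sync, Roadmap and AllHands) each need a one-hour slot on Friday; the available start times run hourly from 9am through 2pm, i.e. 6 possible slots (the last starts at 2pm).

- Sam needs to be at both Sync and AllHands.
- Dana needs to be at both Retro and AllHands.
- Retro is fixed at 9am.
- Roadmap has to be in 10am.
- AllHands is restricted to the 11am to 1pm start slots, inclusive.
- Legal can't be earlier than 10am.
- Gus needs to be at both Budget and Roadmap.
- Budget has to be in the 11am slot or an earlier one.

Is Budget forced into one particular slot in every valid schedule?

Budget can be 9am (e.g. AllHands in 11am; Budget in 9am; Sync in 9am; Legal in 10am; Retro in 9am; Roadmap in 10am) or 11am (e.g. Budget -> 11am, Roadmap -> 10am, Retro -> 9am, Legal -> 10am, AllHands -> 11am, Sync -> 9am).

No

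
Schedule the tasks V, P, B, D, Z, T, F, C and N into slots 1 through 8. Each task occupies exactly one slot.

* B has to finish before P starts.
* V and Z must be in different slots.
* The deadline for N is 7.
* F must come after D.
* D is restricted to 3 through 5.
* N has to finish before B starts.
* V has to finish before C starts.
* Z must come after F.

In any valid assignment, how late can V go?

Downstream work caps V at 7.
V at 7 is achievable: V -> 7; N -> 1; F -> 4; T -> 1; C -> 8; B -> 2; P -> 3; D -> 3; Z -> 5.

7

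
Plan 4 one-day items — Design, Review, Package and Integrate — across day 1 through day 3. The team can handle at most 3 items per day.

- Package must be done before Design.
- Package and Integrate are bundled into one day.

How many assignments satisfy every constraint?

Splitting on Design: it can be day 2 (3), day 3 (6). Listing each branch's schedules as (Review, Package, Integrate) by day number:
Design=day 2: (1,1,1) (2,1,1) (3,1,1) — 3.
Design=day 3: (1,1,1) (1,2,2) (2,1,1) (2,2,2) (3,1,1) (3,2,2) — 6.
Summing: 3 + 6 = 9.

9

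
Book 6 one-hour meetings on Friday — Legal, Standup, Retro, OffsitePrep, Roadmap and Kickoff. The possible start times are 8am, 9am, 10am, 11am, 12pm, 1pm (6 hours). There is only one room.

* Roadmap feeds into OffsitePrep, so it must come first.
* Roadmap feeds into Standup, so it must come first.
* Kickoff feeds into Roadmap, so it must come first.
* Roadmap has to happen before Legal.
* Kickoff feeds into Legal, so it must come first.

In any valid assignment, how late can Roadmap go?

10am

Precedence pushes Roadmap to at least 9am; downstream work caps Roadmap at 12pm.
Roadmap at 10am is achievable: Standup -> 12pm; Legal -> 11am; Retro -> 9am; OffsitePrep -> 1pm; Kickoff -> 8am; Roadmap -> 10am.
Nothing later works — the capacity limit rule out every hour after 10am.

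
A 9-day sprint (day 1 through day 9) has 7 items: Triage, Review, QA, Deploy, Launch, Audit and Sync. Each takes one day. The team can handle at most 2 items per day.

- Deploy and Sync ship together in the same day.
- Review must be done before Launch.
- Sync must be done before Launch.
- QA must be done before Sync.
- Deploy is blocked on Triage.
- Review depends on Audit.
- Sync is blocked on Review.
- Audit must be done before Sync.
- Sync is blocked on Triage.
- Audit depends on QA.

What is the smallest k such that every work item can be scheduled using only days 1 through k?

5

The precedence chain requires at least 5 distinct days.
With at most 2 per day and 7 work items, at least 4 days are needed.
5 works (last occupied day: day 5): for example Deploy=day 4; Audit=day 2; Launch=day 5; Triage=day 1; Sync=day 4; QA=day 1; Review=day 3.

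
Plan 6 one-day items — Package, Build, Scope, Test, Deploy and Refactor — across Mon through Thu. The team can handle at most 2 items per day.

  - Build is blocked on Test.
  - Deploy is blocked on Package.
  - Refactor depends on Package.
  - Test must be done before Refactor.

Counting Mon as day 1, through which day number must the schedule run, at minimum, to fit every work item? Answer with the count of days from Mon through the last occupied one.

The precedence chain requires at least 2 distinct days.
With at most 2 per day and 6 work items, at least 3 days are needed.
3 works (last occupied day: Wed): for example Scope=Wed, Build=Tue, Test=Mon, Refactor=Tue, Deploy=Wed, Package=Mon.

3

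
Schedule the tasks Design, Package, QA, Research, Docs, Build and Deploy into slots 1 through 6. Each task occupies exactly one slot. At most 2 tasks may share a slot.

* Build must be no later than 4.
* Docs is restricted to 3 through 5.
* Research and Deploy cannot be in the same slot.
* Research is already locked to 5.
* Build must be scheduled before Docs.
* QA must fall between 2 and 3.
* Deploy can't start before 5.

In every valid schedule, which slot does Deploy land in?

6

Deploy's window is 5–6.
Research is fixed at 5, and Deploy can't share a slot with Research.
So Deploy must be 6.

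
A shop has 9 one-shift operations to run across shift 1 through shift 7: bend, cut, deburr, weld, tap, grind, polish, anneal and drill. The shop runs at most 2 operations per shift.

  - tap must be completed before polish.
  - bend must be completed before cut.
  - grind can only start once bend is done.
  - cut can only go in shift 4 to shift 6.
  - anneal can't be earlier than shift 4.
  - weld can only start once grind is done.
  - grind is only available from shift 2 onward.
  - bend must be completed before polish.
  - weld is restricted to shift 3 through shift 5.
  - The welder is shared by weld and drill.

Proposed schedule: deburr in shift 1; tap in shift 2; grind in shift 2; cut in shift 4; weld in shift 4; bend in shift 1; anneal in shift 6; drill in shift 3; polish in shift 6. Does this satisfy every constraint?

Valid

cut can only go in shift 4 to shift 6 — holds.
bend must be completed before cut — holds.
bend must be completed before polish — holds.
weld can only start once grind is done — holds.
The shop runs at most 2 operations per shift — holds.
The welder is shared by weld and drill — holds.
grind is only available from shift 2 onward — holds.
anneal can't be earlier than shift 4 — holds.
tap must be completed before polish — holds.
weld is restricted to shift 3 through shift 5 — holds.
grind can only start once bend is done — holds.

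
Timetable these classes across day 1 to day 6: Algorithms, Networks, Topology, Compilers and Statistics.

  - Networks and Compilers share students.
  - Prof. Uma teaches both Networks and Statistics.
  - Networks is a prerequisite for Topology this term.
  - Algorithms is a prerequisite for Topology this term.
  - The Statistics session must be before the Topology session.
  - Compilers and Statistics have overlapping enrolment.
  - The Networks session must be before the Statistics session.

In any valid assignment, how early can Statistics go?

day 2

Precedence pushes Statistics to at least day 2; downstream work caps Statistics at day 5.
Statistics at day 2 is achievable: Compilers -> day 3; Topology -> day 3; Statistics -> day 2; Networks -> day 1; Algorithms -> day 1.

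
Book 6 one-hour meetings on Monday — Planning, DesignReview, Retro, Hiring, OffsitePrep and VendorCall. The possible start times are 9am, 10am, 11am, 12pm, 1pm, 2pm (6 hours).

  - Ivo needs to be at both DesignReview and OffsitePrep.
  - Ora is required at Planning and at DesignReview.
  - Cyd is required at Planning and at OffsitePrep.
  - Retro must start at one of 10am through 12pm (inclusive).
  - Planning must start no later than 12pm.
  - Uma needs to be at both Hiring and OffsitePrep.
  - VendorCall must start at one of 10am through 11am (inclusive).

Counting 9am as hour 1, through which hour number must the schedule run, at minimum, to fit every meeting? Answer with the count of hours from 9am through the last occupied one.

3

Retro can't be placed before 10am — that is hour 2 counting from 9am — so the schedule must run through at least 2 hours.
Could 2 hours be enough, i.e. nothing placed later than 10am? No: Planning, DesignReview and OffsitePrep must all be in different hours (Planning/DesignReview can't share; Planning/OffsitePrep can't share; DesignReview/OffsitePrep can't share), but only 2 hours are available: 3 meetings can't fit in 2 distinct hours.
So 2 hours is not enough.
3 works (last occupied hour: 11am): for example Hiring=9am, Planning=9am, OffsitePrep=11am, DesignReview=10am, Retro=10am, VendorCall=10am.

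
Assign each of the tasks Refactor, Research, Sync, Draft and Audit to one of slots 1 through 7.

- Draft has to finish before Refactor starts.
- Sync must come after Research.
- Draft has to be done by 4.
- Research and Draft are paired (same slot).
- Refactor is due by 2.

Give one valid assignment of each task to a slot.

Audit in 1, Refactor in 2, Sync in 2, Research in 1, Draft in 1

Checking: Research(1) before Sync(2); Draft(1) before Refactor(2); Research = Draft = 1; Refactor=2 in [1,2]; Draft=1 in [1,4].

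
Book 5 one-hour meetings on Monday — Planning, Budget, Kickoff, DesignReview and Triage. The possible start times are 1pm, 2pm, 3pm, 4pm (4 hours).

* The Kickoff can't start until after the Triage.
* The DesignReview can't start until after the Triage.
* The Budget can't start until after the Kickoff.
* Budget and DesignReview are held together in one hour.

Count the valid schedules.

Splitting on Planning: it can be 1pm (4), 2pm (4), 3pm (4), 4pm (4). Listing each branch's schedules as (Budget, Kickoff, DesignReview, Triage):
Planning=1pm: (3pm,2pm,3pm,1pm) (4pm,2pm,4pm,1pm) (4pm,3pm,4pm,1pm) (4pm,3pm,4pm,2pm) — 4.
Planning=2pm: (3pm,2pm,3pm,1pm) (4pm,2pm,4pm,1pm) (4pm,3pm,4pm,1pm) (4pm,3pm,4pm,2pm) — 4.
Planning=3pm: (3pm,2pm,3pm,1pm) (4pm,2pm,4pm,1pm) (4pm,3pm,4pm,1pm) (4pm,3pm,4pm,2pm) — 4.
Planning=4pm: (3pm,2pm,3pm,1pm) (4pm,2pm,4pm,1pm) (4pm,3pm,4pm,1pm) (4pm,3pm,4pm,2pm) — 4.
Summing: 4 + 4 + 4 + 4 = 16.

16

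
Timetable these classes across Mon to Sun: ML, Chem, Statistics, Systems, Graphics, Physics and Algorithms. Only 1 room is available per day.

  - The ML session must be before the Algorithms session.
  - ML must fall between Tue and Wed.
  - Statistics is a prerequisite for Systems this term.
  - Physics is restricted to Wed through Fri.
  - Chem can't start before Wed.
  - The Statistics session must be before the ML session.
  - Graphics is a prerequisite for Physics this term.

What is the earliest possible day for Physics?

Physics is available from Wed; Physics's own window allows nothing later than Fri.
Physics at Thu is achievable: Statistics -> Mon, ML -> Tue, Algorithms -> Sun, Graphics -> Wed, Physics -> Thu, Chem -> Fri, Systems -> Sat.
Nothing earlier works — the capacity limit rule out every day before Thu.

Thu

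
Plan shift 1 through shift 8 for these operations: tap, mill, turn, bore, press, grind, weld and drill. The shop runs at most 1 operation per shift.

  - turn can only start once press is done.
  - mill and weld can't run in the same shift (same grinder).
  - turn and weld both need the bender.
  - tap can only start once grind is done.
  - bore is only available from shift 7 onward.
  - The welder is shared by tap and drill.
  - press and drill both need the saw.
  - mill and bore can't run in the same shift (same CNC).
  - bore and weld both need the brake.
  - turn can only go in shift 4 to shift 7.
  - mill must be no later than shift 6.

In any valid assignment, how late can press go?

Downstream work caps press at shift 6.
press at shift 6 is achievable: mill -> shift 1, bore -> shift 8, tap -> shift 3, grind -> shift 2, drill -> shift 5, turn -> shift 7, weld -> shift 4, press -> shift 6.

shift 6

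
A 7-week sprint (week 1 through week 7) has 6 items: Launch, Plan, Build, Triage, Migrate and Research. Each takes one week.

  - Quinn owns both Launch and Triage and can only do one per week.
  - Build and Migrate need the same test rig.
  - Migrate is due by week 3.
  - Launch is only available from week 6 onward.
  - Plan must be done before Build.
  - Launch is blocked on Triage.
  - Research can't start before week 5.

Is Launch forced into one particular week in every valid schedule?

No

Launch can be week 6 (e.g. Launch in week 6; Plan in week 1; Build in week 2; Research in week 5; Triage in week 1; Migrate in week 1) or week 7 (e.g. Migrate=week 1; Triage=week 1; Plan=week 1; Research=week 5; Build=week 2; Launch=week 7).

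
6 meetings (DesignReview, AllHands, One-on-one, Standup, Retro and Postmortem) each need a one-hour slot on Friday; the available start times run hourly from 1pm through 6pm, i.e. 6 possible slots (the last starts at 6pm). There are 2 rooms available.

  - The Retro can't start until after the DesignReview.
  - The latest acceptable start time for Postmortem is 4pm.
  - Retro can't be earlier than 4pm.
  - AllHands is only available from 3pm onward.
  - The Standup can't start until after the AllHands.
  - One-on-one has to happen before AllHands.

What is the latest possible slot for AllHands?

AllHands is available from 3pm; downstream work caps AllHands at 5pm.
AllHands at 5pm is achievable: DesignReview -> 1pm, Retro -> 4pm, One-on-one -> 2pm, Postmortem -> 1pm, Standup -> 6pm, AllHands -> 5pm.

5pm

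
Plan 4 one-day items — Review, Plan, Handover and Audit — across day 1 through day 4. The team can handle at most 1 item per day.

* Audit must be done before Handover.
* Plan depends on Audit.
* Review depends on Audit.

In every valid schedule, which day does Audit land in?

day 1

Downstream work caps Audit at day 3.
So Audit is pinned to day 1.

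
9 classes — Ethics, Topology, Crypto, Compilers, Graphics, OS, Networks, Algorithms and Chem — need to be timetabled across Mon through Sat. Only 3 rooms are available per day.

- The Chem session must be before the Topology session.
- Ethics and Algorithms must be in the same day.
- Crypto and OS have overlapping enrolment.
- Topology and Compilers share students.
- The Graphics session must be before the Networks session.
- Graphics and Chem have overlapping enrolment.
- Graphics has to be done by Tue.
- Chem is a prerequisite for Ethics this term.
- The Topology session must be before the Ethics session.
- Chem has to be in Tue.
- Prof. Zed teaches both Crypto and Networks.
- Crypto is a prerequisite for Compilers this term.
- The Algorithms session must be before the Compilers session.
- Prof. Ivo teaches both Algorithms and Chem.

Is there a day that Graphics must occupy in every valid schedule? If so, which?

Graphics's window is Mon–Tue.
Chem is fixed at Tue, and Graphics can't share a day with Chem.
So Graphics must be Mon.

Mon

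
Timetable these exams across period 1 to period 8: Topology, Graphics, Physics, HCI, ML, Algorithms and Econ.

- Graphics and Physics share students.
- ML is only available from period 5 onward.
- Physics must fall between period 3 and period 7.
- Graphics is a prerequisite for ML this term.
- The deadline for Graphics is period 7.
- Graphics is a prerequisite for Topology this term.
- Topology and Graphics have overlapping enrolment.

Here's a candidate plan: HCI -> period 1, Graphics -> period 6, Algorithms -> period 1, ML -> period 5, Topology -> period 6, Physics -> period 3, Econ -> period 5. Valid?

ML is only available from period 5 onward — holds.
The deadline for Graphics is period 7 — holds.
Graphics is a prerequisite for ML this term — violated.
Graphics is a prerequisite for Topology this term — violated.
Topology and Graphics have overlapping enrolment — violated.
Physics must fall between period 3 and period 7 — holds.
Graphics and Physics share students — holds.

No. Topology and Graphics have overlapping enrolment is not satisfied.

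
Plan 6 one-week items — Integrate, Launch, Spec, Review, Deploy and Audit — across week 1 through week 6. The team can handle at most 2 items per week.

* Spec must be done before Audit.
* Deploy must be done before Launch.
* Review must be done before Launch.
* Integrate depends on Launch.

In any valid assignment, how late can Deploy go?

week 4

Downstream work caps Deploy at week 4.
Deploy at week 4 is achievable: Deploy -> week 4; Spec -> week 1; Review -> week 1; Launch -> week 5; Audit -> week 2; Integrate -> week 6.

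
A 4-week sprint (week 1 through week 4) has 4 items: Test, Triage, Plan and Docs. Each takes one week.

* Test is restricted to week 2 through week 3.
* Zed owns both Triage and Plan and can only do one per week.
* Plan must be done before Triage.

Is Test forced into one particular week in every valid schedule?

No

Test can be week 2 (e.g. Docs -> week 1; Triage -> week 2; Test -> week 2; Plan -> week 1) or week 3 (e.g. Docs=week 1; Plan=week 1; Test=week 3; Triage=week 2).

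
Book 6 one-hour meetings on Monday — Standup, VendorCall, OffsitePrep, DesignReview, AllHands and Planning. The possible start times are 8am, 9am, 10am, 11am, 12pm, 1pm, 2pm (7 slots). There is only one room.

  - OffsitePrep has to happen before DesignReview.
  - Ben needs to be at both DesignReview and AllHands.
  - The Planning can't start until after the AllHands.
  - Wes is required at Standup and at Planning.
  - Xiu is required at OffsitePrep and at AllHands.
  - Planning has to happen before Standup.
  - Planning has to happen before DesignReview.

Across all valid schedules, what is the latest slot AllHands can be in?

Downstream work caps AllHands at 12pm.
AllHands at 11am is achievable: AllHands=11am; DesignReview=1pm; OffsitePrep=8am; Standup=2pm; VendorCall=9am; Planning=12pm.
Nothing later works — the conflict and capacity constraints rule out every slot after 11am.

11am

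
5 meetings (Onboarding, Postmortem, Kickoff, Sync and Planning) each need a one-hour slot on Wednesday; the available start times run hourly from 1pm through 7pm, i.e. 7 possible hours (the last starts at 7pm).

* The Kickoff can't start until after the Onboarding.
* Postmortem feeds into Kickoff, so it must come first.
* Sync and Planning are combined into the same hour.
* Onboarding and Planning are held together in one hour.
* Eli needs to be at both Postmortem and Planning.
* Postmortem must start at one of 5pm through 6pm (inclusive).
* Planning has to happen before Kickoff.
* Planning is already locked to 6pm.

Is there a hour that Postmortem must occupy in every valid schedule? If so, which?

5pm

Postmortem's window is 5pm–6pm.
Planning is fixed at 6pm, and Postmortem can't share a hour with Planning.
So Postmortem must be 5pm.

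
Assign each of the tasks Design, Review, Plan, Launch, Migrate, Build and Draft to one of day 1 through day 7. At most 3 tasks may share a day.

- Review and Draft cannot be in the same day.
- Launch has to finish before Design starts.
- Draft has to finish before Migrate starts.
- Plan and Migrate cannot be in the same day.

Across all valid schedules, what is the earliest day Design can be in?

day 2

Precedence pushes Design to at least day 2.
Design at day 2 is achievable: Migrate in day 2, Build in day 3, Review in day 2, Launch in day 1, Design in day 2, Draft in day 1, Plan in day 1.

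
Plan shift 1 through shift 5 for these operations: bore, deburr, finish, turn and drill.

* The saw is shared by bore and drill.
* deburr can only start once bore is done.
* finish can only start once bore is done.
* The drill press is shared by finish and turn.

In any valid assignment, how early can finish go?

shift 2

Precedence pushes finish to at least shift 2.
finish at shift 2 is achievable: drill in shift 2, deburr in shift 2, turn in shift 1, bore in shift 1, finish in shift 2.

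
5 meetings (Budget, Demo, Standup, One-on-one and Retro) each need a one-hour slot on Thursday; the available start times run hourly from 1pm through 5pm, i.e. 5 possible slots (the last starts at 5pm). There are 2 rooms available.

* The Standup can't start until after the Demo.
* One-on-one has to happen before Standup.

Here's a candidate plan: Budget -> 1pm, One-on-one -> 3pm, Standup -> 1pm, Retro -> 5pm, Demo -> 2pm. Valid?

There are 2 rooms available — holds.
The Standup can't start until after the Demo — violated.
One-on-one has to happen before Standup — violated.

Invalid. One-on-one has to happen before Standup.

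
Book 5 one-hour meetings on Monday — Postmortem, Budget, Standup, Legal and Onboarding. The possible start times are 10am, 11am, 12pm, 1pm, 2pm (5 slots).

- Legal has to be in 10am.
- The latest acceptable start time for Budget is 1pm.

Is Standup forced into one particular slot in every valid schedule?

Standup can be 10am (e.g. Postmortem in 10am; Budget in 10am; Standup in 10am; Legal in 10am; Onboarding in 10am) or 11am (e.g. Onboarding -> 10am; Postmortem -> 10am; Standup -> 11am; Budget -> 10am; Legal -> 10am).

No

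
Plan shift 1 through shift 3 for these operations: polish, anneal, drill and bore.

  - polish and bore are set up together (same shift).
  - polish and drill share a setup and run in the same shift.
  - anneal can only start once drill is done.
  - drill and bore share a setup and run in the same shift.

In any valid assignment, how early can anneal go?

shift 2

Precedence pushes anneal to at least shift 2.
anneal at shift 2 is achievable: bore=shift 1; polish=shift 1; drill=shift 1; anneal=shift 2.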